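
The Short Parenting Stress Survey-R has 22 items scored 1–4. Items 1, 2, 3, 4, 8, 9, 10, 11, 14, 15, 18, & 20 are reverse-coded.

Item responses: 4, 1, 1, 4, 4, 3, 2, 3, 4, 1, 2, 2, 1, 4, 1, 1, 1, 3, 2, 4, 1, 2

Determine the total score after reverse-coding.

Raw sum = 51. Reverse-coded items: 1, 2, 3, 4, 8, 9, 10, 11, 14, 15, 18, 20; their raw sum = 32.
Each reversal replaces raw with 5 − raw, changing the total by 5 − 2·raw per item.
Total = 51 + 12·5 − 2·32 = 51 + 60 − 64 = 47

47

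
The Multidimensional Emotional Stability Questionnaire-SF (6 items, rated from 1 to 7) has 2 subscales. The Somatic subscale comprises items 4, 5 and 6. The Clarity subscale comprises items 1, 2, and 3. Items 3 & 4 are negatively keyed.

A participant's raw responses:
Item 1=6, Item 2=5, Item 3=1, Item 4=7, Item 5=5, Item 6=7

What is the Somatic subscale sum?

Somatic items: 4, 5, 6.
Of these, item 4 is negatively keyed; reversed = (1+7) − raw = 8 − raw.
  item 4: 8 − 7 = 1
  item 5: 5
  item 6: 7
Sum = 1 + 5 + 7 = 13

13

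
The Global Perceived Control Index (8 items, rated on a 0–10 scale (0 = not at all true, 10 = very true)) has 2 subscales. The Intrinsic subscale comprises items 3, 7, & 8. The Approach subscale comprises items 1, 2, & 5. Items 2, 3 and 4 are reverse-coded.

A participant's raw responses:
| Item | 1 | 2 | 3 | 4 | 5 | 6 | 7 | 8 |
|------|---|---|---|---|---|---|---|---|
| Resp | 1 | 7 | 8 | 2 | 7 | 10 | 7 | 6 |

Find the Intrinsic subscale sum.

Intrinsic items: 3, 7, 8.
Of these, item 3 is reverse-coded; reverse-coded value = 10 − response.
  item 3: 10 − 8 = 2
  item 7: 7
  item 8: 6
Sum = 2 + 7 + 6 = 15

15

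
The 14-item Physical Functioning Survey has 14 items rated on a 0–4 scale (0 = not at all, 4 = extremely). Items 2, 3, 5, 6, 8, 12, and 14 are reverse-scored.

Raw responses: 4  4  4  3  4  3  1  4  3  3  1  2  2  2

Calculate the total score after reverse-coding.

Raw sum = 40. Reverse-scored items: 2, 3, 5, 6, 8, 12, 14; their raw sum = 23.
Each reversal replaces raw with 4 − raw, changing the total by 4 − 2·raw per item.
Total = 40 + 7·4 − 2·23 = 40 + 28 − 46 = 22

22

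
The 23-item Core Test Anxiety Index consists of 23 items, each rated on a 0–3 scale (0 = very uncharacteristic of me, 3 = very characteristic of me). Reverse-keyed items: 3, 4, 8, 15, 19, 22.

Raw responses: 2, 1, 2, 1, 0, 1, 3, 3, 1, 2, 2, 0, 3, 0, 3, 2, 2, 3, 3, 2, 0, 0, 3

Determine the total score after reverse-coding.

Reversing items 3, 4, 8, 15, 19, & 22 with 3 − raw:
Total = 2 + 1 + (3−2) + (3−1) + 0 + 1 + 3 + (3−3) + 1 + 2 + 2 + 0 + 3 + 0 + (3−3) + 2 + 2 + 3 + (3−3) + 2 + 0 + (3−0) + 3
      = 2 + 1 + 1 + 2 + 0 + 1 + 3 + 0 + 1 + 2 + 2 + 0 + 3 + 0 + 0 + 2 + 2 + 3 + 0 + 2 + 0 + 3 + 3 = 33

33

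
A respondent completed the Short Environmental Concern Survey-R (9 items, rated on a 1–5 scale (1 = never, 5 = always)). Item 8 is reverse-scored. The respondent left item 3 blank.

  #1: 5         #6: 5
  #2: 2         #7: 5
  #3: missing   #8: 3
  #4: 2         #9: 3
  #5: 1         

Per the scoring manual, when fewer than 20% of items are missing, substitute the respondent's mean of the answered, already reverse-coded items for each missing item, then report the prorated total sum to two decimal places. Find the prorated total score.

29.25

Reverse-coded (reverse-coded value = 6 − response):
  item 8: 6 − 3 = 3
Completed scored items (8 of 9): 5, 2, 2, 1, 5, 5, 3, 3; sum = 26.
Person mean = 26 / 8 ≈ 3.2500
Prorated total = (26 / 8) × 9 = 29.25 (to 2 dp)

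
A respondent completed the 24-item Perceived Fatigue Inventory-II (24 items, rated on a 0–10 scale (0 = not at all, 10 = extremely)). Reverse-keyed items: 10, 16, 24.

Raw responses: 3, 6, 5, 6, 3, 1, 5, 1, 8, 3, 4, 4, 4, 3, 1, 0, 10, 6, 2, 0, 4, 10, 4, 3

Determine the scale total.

114

Reversing items 10, 16, & 24 with 10 − raw:
Total = 3 + 6 + 5 + 6 + 3 + 1 + 5 + 1 + 8 + (10−3) + 4 + 4 + 4 + 3 + 1 + (10−0) + 10 + 6 + 2 + 0 + 4 + 10 + 4 + (10−3)
      = 3 + 6 + 5 + 6 + 3 + 1 + 5 + 1 + 8 + 7 + 4 + 4 + 4 + 3 + 1 + 10 + 10 + 6 + 2 + 0 + 4 + 10 + 4 + 7 = 114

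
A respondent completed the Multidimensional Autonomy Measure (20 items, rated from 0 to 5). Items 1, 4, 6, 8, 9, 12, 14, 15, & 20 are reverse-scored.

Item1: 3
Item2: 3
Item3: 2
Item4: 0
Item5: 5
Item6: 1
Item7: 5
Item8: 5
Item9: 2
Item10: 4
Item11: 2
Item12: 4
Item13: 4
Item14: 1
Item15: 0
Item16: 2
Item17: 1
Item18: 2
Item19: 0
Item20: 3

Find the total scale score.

Reverse-coded items (reversed = (0+5) − raw = 5 − raw):
  item 1: 5 − 3 = 2
  item 4: 5 − 0 = 5
  item 6: 5 − 1 = 4
  item 8: 5 − 5 = 0
  item 9: 5 − 2 = 3
  item 12: 5 − 4 = 1
  item 14: 5 − 1 = 4
  item 15: 5 − 0 = 5
  item 20: 5 − 3 = 2
Scored responses: 2, 3, 2, 5, 5, 4, 5, 0, 3, 4, 2, 1, 4, 4, 5, 2, 1, 2, 0, 2
Total = 2 + 3 + 2 + 5 + 5 + 4 + 5 + 0 + 3 + 4 + 2 + 1 + 4 + 4 + 5 + 2 + 1 + 2 + 0 + 2 = 56

56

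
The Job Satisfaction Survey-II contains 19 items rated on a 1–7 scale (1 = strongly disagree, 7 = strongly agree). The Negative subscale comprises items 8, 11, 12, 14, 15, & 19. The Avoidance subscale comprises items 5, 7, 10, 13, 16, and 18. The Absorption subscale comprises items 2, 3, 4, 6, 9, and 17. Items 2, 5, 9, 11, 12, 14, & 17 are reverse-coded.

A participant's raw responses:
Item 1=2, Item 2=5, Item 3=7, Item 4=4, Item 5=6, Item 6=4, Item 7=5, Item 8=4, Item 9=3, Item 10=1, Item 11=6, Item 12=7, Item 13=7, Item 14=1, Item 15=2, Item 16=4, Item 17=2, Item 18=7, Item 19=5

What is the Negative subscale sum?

Negative items: 8, 11, 12, 14, 15, 19.
Of these, items 11, 12, & 14 are reverse-coded; reversed = (1+7) − raw = 8 − raw.
  item 8: 4
  item 11: 8 − 6 = 2
  item 12: 8 − 7 = 1
  item 14: 8 − 1 = 7
  item 15: 2
  item 19: 5
Sum = 4 + 2 + 1 + 7 + 2 + 5 = 21

21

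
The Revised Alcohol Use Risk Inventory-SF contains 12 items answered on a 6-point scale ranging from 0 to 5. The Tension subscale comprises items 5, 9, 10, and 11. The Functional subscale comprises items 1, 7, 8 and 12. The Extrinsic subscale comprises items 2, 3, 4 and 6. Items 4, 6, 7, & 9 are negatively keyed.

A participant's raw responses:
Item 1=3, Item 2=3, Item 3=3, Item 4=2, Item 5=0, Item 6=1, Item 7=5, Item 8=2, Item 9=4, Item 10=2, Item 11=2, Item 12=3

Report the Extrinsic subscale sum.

Extrinsic items: 2, 3, 4, 6.
Of these, items 4 and 6 are negatively keyed; reverse-coded value = 5 − response.
  item 2: 3
  item 3: 3
  item 4: 5 − 2 = 3
  item 6: 5 − 1 = 4
Sum = 3 + 3 + 3 + 4 = 13

13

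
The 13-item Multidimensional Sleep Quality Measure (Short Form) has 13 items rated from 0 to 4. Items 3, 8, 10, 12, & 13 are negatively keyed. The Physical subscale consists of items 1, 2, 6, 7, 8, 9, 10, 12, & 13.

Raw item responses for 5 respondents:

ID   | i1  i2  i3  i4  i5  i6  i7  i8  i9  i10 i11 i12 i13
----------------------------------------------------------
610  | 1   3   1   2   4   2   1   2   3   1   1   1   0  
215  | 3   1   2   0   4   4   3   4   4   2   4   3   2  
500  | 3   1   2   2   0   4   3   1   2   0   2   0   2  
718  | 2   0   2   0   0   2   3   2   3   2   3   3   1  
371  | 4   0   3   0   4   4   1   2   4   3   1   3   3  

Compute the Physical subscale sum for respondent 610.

22

Respondent 610 raw: 1, 3, 1, 2, 4, 2, 1, 2, 3, 1, 1, 1, 0.
Physical items: 1, 2, 6, 7, 8, 9, 10, 12, 13.
Reverse-coded (reversed = (0+4) − raw = 4 − raw):
  item 1: 1
  item 2: 3
  item 6: 2
  item 7: 1
  item 8: 4 − 2 = 2
  item 9: 3
  item 10: 4 − 1 = 3
  item 12: 4 − 1 = 3
  item 13: 4 − 0 = 4
Sum = 1 + 3 + 2 + 1 + 2 + 3 + 3 + 3 + 4 = 22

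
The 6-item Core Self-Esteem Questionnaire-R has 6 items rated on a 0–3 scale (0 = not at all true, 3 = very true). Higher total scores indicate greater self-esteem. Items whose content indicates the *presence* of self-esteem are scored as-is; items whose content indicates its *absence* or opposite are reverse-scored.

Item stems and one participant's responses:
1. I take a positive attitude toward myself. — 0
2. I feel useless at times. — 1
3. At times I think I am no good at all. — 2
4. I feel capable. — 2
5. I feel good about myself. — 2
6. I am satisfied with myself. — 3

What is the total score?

10

Items 2, 3 describe the absence/opposite of self-esteem → reverse-score.
reversed = (0+3) − raw = 3 − raw.
  item 1: 0
  item 2: 3 − 1 = 2
  item 3: 3 − 2 = 1
  item 4: 2
  item 5: 2
  item 6: 3
Total = 0 + 2 + 1 + 2 + 2 + 3 = 10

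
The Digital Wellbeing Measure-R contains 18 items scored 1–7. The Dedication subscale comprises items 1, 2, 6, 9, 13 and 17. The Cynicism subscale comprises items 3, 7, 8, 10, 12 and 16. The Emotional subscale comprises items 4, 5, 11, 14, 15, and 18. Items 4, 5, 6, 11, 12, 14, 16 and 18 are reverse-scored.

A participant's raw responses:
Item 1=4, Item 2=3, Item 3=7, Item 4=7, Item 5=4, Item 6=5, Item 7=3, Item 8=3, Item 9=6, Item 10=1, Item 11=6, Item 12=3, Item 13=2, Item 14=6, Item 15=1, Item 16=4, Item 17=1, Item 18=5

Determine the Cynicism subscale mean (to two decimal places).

Cynicism items: 3, 7, 8, 10, 12, 16.
Of these, items 12 and 16 are reverse-scored; reverse-coded value = 8 − response.
  item 3: 7
  item 7: 3
  item 8: 3
  item 10: 1
  item 12: 8 − 3 = 5
  item 16: 8 − 4 = 4
Sum = 7 + 3 + 3 + 1 + 5 + 4 = 23
Mean = 23 / 6 = 3.83

3.83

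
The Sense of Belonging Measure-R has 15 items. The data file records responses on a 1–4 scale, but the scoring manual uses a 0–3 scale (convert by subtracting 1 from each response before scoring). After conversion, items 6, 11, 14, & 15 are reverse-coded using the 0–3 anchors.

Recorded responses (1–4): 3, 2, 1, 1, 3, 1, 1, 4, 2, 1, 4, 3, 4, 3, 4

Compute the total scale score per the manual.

18

Convert to 0–3: 2, 1, 0, 0, 2, 0, 0, 3, 1, 0, 3, 2, 3, 2, 3
Reverse-coded (reversed = (0+3) − raw = 3 − raw):
  item 6: 3 − 0 = 3
  item 11: 3 − 3 = 0
  item 14: 3 − 2 = 1
  item 15: 3 − 3 = 0
Scored: 2, 1, 0, 0, 2, 3, 0, 3, 1, 0, 0, 2, 3, 1, 0
Total = 18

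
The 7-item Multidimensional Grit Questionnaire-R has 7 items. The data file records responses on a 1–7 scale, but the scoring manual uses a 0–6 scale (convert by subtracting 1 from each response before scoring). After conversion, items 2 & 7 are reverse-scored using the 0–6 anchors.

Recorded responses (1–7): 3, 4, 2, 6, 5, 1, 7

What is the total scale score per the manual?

15

Convert to 0–6: 2, 3, 1, 5, 4, 0, 6
Reverse-coded (reversed = (0+6) − raw = 6 − raw):
  item 2: 6 − 3 = 3
  item 7: 6 − 6 = 0
Scored: 2, 3, 1, 5, 4, 0, 0
Total = 15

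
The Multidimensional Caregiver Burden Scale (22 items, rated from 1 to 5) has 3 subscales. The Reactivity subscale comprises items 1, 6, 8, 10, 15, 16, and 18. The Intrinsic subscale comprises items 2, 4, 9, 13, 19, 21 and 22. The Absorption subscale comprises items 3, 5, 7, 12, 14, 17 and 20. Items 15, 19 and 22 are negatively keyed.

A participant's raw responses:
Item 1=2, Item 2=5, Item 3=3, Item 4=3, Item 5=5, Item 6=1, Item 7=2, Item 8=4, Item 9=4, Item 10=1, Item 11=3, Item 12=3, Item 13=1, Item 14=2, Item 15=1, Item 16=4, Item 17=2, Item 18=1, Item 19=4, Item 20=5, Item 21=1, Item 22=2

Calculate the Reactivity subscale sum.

Reactivity items: 1, 6, 8, 10, 15, 16, 18.
Of these, item 15 is negatively keyed; reverse-coded value = 6 − response.
  item 1: 2
  item 6: 1
  item 8: 4
  item 10: 1
  item 15: 6 − 1 = 5
  item 16: 4
  item 18: 1
Sum = 2 + 1 + 4 + 1 + 5 + 4 + 1 = 18

18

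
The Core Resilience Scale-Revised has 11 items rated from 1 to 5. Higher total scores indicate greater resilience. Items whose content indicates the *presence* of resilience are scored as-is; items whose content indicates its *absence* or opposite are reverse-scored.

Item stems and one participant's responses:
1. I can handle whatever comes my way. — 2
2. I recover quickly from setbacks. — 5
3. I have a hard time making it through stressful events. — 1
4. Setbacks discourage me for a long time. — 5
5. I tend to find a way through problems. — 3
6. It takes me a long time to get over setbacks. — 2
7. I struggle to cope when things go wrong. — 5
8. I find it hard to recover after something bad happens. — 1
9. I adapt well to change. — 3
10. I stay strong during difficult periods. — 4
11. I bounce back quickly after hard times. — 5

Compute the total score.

Items 3, 4, 6, 7, 8 describe the absence/opposite of resilience → reverse-score.
reverse-coded value = 6 − response.
  item 1: 2
  item 2: 5
  item 3: 6 − 1 = 5
  item 4: 6 − 5 = 1
  item 5: 3
  item 6: 6 − 2 = 4
  item 7: 6 − 5 = 1
  item 8: 6 − 1 = 5
  item 9: 3
  item 10: 4
  item 11: 5
Total = 2 + 5 + 5 + 1 + 3 + 4 + 1 + 5 + 3 + 4 + 5 = 38

38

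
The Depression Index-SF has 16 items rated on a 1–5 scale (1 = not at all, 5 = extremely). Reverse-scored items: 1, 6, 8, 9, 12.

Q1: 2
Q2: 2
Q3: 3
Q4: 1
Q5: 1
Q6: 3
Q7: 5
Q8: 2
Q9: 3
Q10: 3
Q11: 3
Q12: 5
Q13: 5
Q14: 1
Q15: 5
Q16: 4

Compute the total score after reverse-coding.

48

Apply reverse scoring (reverse-coded value = 6 − response):
  item 1: 6 − 2 = 4
  item 6: 6 − 3 = 3
  item 8: 6 − 2 = 4
  item 9: 6 − 3 = 3
  item 12: 6 − 5 = 1
Scored responses: 4, 2, 3, 1, 1, 3, 5, 4, 3, 3, 3, 1, 5, 1, 5, 4
Total = 4 + 2 + 3 + 1 + 1 + 3 + 5 + 4 + 3 + 3 + 3 + 1 + 5 + 1 + 5 + 4 = 48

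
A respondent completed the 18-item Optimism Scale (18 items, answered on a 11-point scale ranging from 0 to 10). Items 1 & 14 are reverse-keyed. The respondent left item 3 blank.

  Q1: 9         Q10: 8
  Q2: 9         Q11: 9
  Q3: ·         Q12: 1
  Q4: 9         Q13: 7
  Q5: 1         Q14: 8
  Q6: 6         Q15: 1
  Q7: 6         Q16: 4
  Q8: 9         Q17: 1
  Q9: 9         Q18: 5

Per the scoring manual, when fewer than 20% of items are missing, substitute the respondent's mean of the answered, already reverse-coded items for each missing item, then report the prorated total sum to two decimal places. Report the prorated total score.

93.18

Reverse-coded (on a 0–10 scale, reversed = 10 − raw):
  item 1: 10 − 9 = 1
  item 14: 10 − 8 = 2
Completed scored items (17 of 18): 1, 9, 9, 1, 6, 6, 9, 9, 8, 9, 1, 7, 2, 1, 4, 1, 5; sum = 88.
Person mean = 88 / 17 ≈ 5.1765
Prorated total = (88 / 17) × 18 = 93.18 (to 2 dp)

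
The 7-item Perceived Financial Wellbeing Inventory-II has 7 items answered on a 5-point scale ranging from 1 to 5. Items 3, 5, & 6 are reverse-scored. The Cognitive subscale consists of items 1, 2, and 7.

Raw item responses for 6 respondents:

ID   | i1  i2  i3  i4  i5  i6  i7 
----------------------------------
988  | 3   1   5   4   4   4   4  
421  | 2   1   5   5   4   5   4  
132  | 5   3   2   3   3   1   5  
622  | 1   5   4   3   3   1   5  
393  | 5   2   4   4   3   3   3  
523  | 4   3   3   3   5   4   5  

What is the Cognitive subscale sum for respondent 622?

11

Respondent 622 raw: 1, 5, 4, 3, 3, 1, 5.
Cognitive items: 1, 2, 7.
Reverse-coded (reverse-coded value = 6 − response):
  item 1: 1
  item 2: 5
  item 7: 5
Sum = 1 + 5 + 5 = 11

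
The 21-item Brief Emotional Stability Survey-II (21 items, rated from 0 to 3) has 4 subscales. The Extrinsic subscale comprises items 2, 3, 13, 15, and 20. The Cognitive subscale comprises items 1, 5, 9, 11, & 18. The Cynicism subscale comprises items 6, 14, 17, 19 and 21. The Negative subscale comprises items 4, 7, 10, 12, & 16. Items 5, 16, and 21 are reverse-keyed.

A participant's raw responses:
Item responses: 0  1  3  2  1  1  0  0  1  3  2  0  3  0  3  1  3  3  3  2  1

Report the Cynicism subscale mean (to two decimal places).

Cynicism items: 6, 14, 17, 19, 21.
Of these, item 21 is reverse-keyed; reversed = (0+3) − raw = 3 − raw.
  item 6: 1
  item 14: 0
  item 17: 3
  item 19: 3
  item 21: 3 − 1 = 2
Sum = 1 + 0 + 3 + 3 + 2 = 9
Mean = 9 / 5 = 1.80

1.80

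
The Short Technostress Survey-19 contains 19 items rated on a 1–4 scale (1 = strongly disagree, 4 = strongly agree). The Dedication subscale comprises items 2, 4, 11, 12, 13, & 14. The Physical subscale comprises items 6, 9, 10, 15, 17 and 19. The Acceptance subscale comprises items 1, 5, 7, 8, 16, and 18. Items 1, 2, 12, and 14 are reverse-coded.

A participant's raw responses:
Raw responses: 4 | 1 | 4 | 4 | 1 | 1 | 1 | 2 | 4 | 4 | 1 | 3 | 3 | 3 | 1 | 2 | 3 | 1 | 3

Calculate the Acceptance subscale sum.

8

Acceptance items: 1, 5, 7, 8, 16, 18.
Of these, item 1 is reverse-coded; reverse-coded value = 5 − response.
  item 1: 5 − 4 = 1
  item 5: 1
  item 7: 1
  item 8: 2
  item 16: 2
  item 18: 1
Sum = 1 + 1 + 1 + 2 + 2 + 1 = 8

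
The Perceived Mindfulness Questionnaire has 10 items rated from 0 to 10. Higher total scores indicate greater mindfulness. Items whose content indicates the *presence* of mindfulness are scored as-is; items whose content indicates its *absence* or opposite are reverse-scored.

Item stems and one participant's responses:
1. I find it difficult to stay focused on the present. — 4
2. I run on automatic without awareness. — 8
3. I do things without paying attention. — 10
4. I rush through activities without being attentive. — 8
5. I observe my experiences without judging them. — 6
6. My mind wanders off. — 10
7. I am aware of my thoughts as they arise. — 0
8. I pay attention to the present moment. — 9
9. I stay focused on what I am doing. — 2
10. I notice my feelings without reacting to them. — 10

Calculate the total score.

37

Items 1, 2, 3, 4, 6 describe the absence/opposite of mindfulness → reverse-score.
reversed = (0+10) − raw = 10 − raw.
  item 1: 10 − 4 = 6
  item 2: 10 − 8 = 2
  item 3: 10 − 10 = 0
  item 4: 10 − 8 = 2
  item 5: 6
  item 6: 10 − 10 = 0
  item 7: 0
  item 8: 9
  item 9: 2
  item 10: 10
Total = 6 + 2 + 0 + 2 + 6 + 0 + 0 + 9 + 2 + 10 = 37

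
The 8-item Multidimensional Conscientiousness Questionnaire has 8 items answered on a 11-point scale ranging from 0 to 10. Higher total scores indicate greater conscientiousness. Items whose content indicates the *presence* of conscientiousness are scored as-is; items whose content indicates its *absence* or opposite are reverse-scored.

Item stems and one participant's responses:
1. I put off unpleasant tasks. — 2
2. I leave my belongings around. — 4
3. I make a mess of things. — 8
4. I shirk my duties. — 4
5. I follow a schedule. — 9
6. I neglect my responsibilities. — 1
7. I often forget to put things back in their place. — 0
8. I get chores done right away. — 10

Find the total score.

Items 1, 2, 3, 4, 6, 7 describe the absence/opposite of conscientiousness → reverse-score.
reverse-coded value = 10 − response.
  item 1: 10 − 2 = 8
  item 2: 10 − 4 = 6
  item 3: 10 − 8 = 2
  item 4: 10 − 4 = 6
  item 5: 9
  item 6: 10 − 1 = 9
  item 7: 10 − 0 = 10
  item 8: 10
Total = 8 + 6 + 2 + 6 + 9 + 9 + 10 + 10 = 60

60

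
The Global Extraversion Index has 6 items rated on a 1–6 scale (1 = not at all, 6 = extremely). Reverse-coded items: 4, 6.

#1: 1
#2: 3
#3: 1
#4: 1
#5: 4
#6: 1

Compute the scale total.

Reverse-coded items (on a 1–6 scale, reversed = 7 − raw):
  item 4: 7 − 1 = 6
  item 6: 7 − 1 = 6
Scored responses: 1, 3, 1, 6, 4, 6
Total = 1 + 3 + 1 + 6 + 4 + 6 = 21

21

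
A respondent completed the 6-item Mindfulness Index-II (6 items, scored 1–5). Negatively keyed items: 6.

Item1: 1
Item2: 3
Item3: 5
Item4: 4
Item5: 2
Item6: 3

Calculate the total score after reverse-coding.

18

Reversing item 6 with 6 − raw:
Total = 1 + 3 + 5 + 4 + 2 + (6−3)
      = 1 + 3 + 5 + 4 + 2 + 3 = 18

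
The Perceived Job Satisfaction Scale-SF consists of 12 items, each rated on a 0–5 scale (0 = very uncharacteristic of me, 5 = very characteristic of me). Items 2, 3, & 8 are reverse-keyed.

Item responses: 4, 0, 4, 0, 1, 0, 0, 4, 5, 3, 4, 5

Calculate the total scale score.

29

Apply reverse scoring (reversed = (0+5) − raw = 5 − raw):
  item 2: 5 − 0 = 5
  item 3: 5 − 4 = 1
  item 8: 5 − 4 = 1
Scored items: 4, 5, 1, 0, 1, 0, 0, 1, 5, 3, 4, 5
Total = 4 + 5 + 1 + 0 + 1 + 0 + 0 + 1 + 5 + 3 + 4 + 5 = 29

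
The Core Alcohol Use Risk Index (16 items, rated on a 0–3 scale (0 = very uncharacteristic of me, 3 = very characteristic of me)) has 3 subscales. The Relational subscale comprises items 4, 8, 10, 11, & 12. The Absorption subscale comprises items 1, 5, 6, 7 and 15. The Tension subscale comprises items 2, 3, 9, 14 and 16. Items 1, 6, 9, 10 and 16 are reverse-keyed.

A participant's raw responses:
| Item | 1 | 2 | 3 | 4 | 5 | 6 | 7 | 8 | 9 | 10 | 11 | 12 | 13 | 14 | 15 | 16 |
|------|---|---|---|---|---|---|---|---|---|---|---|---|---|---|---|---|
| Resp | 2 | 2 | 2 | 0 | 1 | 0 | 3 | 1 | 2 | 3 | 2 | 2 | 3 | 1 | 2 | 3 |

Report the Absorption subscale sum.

Absorption items: 1, 5, 6, 7, 15.
Of these, items 1 and 6 are reverse-keyed; reversed = (0+3) − raw = 3 − raw.
  item 1: 3 − 2 = 1
  item 5: 1
  item 6: 3 − 0 = 3
  item 7: 3
  item 15: 2
Sum = 1 + 1 + 3 + 3 + 2 = 10

10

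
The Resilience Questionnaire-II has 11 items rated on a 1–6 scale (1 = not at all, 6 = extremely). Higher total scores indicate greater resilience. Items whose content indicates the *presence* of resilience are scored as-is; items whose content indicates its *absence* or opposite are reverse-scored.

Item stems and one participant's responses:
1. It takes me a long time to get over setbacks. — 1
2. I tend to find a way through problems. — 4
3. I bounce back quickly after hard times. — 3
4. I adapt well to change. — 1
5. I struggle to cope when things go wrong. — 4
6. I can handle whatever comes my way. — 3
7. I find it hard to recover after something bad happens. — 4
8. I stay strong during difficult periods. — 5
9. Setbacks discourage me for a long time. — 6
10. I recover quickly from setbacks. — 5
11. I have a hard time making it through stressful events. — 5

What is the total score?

Items 1, 5, 7, 9, 11 describe the absence/opposite of resilience → reverse-score.
reverse-coded value = 7 − response.
  item 1: 7 − 1 = 6
  item 2: 4
  item 3: 3
  item 4: 1
  item 5: 7 − 4 = 3
  item 6: 3
  item 7: 7 − 4 = 3
  item 8: 5
  item 9: 7 − 6 = 1
  item 10: 5
  item 11: 7 − 5 = 2
Total = 6 + 4 + 3 + 1 + 3 + 3 + 3 + 5 + 1 + 5 + 2 = 36

36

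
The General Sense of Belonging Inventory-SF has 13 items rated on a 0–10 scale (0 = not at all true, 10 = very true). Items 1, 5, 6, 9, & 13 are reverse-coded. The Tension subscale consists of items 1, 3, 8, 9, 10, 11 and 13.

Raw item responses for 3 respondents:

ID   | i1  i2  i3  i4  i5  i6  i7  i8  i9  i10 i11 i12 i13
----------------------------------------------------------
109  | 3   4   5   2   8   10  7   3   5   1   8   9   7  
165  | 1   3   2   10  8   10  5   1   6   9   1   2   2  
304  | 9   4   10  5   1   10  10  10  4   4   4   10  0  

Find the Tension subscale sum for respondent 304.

Respondent 304 raw: 9, 4, 10, 5, 1, 10, 10, 10, 4, 4, 4, 10, 0.
Tension items: 1, 3, 8, 9, 10, 11, 13.
Reverse-coded (on a 0–10 scale, reversed = 10 − raw):
  item 1: 10 − 9 = 1
  item 3: 10
  item 8: 10
  item 9: 10 − 4 = 6
  item 10: 4
  item 11: 4
  item 13: 10 − 0 = 10
Sum = 1 + 10 + 10 + 6 + 4 + 4 + 10 = 45

45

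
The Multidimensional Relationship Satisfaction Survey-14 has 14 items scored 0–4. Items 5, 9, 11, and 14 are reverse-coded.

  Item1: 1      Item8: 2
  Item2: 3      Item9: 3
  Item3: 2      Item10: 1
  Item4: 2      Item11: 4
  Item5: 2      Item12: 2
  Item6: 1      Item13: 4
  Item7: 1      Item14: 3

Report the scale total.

Reverse-coded items (reverse-coded value = 4 − response):
  item 5: 4 − 2 = 2
  item 9: 4 − 3 = 1
  item 11: 4 − 4 = 0
  item 14: 4 − 3 = 1
After reverse-coding: 1, 3, 2, 2, 2, 1, 1, 2, 1, 1, 0, 2, 4, 1
Total = 1 + 3 + 2 + 2 + 2 + 1 + 1 + 2 + 1 + 1 + 0 + 2 + 4 + 1 = 23

23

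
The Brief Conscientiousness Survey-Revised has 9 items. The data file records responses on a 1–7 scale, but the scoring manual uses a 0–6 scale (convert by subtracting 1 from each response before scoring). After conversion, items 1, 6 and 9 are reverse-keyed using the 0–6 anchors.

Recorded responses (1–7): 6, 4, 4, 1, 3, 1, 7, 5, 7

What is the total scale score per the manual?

Convert to 0–6: 5, 3, 3, 0, 2, 0, 6, 4, 6
Reverse-coded (reversed = (0+6) − raw = 6 − raw):
  item 1: 6 − 5 = 1
  item 6: 6 − 0 = 6
  item 9: 6 − 6 = 0
Scored: 1, 3, 3, 0, 2, 6, 6, 4, 0
Total = 25

25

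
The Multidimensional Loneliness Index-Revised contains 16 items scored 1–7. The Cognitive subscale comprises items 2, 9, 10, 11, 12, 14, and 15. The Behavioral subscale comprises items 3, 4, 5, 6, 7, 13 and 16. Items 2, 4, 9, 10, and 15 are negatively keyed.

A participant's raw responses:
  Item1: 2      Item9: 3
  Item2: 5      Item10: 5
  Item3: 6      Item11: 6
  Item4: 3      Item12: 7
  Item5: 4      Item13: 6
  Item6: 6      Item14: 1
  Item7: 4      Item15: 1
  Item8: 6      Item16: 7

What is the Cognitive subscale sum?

Cognitive items: 2, 9, 10, 11, 12, 14, 15.
Of these, items 2, 9, 10 and 15 are negatively keyed; reverse-coded value = 8 − response.
  item 2: 8 − 5 = 3
  item 9: 8 − 3 = 5
  item 10: 8 − 5 = 3
  item 11: 6
  item 12: 7
  item 14: 1
  item 15: 8 − 1 = 7
Sum = 3 + 5 + 3 + 6 + 7 + 1 + 7 = 32

32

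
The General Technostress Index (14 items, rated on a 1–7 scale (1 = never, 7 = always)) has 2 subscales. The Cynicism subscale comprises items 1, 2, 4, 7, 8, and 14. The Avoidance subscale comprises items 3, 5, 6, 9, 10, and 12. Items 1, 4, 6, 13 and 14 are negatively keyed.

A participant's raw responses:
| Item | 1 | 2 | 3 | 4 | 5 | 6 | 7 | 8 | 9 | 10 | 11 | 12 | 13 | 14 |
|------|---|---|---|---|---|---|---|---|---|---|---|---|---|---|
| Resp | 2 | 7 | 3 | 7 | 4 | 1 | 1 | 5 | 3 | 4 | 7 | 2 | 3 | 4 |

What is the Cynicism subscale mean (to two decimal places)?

Cynicism items: 1, 2, 4, 7, 8, 14.
Of these, items 1, 4, and 14 are negatively keyed; on a 1–7 scale, reversed = 8 − raw.
  item 1: 8 − 2 = 6
  item 2: 7
  item 4: 8 − 7 = 1
  item 7: 1
  item 8: 5
  item 14: 8 − 4 = 4
Sum = 6 + 7 + 1 + 1 + 5 + 4 = 24
Mean = 24 / 6 = 4.00

4.00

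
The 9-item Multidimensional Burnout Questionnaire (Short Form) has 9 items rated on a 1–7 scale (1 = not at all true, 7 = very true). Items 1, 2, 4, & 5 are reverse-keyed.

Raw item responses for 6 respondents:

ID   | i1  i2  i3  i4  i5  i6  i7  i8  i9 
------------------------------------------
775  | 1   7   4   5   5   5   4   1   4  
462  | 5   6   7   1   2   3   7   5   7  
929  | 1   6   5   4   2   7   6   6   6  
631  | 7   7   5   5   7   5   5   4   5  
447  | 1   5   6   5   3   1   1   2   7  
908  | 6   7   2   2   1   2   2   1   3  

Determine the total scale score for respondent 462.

Respondent 462 raw: 5, 6, 7, 1, 2, 3, 7, 5, 7.
Reverse-coded (reversed = (1+7) − raw = 8 − raw):
  item 1: 8 − 5 = 3
  item 2: 8 − 6 = 2
  item 3: 7
  item 4: 8 − 1 = 7
  item 5: 8 − 2 = 6
  item 6: 3
  item 7: 7
  item 8: 5
  item 9: 7
Sum = 3 + 2 + 7 + 7 + 6 + 3 + 7 + 5 + 7 = 47

47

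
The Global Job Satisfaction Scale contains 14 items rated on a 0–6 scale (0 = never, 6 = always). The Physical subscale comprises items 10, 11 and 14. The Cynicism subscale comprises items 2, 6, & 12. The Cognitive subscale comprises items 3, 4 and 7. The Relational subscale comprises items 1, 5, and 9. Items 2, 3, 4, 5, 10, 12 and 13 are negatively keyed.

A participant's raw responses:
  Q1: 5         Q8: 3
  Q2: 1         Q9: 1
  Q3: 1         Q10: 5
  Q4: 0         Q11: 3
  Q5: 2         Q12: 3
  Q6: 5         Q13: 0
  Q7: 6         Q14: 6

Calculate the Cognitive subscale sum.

Cognitive items: 3, 4, 7.
Of these, items 3 & 4 are negatively keyed; reverse-coded value = 6 − response.
  item 3: 6 − 1 = 5
  item 4: 6 − 0 = 6
  item 7: 6
Sum = 5 + 6 + 6 = 17

17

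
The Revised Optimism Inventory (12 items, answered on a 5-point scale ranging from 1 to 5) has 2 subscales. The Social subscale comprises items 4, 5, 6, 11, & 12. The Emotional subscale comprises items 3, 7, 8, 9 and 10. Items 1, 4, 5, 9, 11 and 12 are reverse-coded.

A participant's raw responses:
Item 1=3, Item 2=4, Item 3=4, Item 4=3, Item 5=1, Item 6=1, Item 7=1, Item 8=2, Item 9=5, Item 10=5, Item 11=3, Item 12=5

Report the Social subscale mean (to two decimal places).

Social items: 4, 5, 6, 11, 12.
Of these, items 4, 5, 11, and 12 are reverse-coded; on a 1–5 scale, reversed = 6 − raw.
  item 4: 6 − 3 = 3
  item 5: 6 − 1 = 5
  item 6: 1
  item 11: 6 − 3 = 3
  item 12: 6 − 5 = 1
Sum = 3 + 5 + 1 + 3 + 1 = 13
Mean = 13 / 5 = 2.60

2.60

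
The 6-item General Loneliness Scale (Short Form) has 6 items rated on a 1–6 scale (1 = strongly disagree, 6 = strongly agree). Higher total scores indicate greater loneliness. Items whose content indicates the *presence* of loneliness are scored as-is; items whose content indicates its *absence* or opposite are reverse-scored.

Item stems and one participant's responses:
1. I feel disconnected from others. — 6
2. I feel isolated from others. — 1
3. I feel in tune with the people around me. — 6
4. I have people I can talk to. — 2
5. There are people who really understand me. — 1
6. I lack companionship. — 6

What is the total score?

Items 3, 4, 5 describe the absence/opposite of loneliness → reverse-score.
on a 1–6 scale, reversed = 7 − raw.
  item 1: 6
  item 2: 1
  item 3: 7 − 6 = 1
  item 4: 7 − 2 = 5
  item 5: 7 − 1 = 6
  item 6: 6
Total = 6 + 1 + 1 + 5 + 6 + 6 = 25

25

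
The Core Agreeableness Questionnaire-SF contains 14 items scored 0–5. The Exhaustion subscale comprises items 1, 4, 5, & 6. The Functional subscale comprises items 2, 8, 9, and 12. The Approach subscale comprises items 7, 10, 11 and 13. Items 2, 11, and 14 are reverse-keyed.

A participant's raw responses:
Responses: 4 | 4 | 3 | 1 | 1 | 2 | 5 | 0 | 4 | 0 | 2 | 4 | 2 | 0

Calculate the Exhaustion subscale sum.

Exhaustion items: 1, 4, 5, 6.
  item 1: 4
  item 4: 1
  item 5: 1
  item 6: 2
Sum = 4 + 1 + 1 + 2 = 8

8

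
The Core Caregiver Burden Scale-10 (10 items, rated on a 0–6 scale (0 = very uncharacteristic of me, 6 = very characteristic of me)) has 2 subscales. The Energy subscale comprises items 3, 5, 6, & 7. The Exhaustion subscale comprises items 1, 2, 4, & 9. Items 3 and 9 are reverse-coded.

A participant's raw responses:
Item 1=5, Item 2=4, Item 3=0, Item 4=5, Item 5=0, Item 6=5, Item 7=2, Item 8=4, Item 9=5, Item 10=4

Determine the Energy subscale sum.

Energy items: 3, 5, 6, 7.
Of these, item 3 is reverse-coded; reverse-coded value = 6 − response.
  item 3: 6 − 0 = 6
  item 5: 0
  item 6: 5
  item 7: 2
Sum = 6 + 0 + 5 + 2 = 13

13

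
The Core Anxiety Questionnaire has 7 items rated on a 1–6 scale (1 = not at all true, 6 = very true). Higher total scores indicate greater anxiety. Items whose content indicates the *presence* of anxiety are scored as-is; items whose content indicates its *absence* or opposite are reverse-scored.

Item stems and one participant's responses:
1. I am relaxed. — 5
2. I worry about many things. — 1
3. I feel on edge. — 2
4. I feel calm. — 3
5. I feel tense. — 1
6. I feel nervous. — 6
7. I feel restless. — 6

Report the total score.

22

Items 1, 4 describe the absence/opposite of anxiety → reverse-score.
reverse-coded value = 7 − response.
  item 1: 7 − 5 = 2
  item 2: 1
  item 3: 2
  item 4: 7 − 3 = 4
  item 5: 1
  item 6: 6
  item 7: 6
Total = 2 + 1 + 2 + 4 + 1 + 6 + 6 = 22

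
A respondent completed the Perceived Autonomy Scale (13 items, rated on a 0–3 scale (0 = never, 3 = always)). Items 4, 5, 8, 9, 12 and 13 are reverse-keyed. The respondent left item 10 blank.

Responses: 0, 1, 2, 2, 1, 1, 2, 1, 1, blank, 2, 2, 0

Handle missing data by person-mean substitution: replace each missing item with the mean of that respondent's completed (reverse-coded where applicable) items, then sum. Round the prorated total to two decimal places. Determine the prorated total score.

Reverse-coded (on a 0–3 scale, reversed = 3 − raw):
  item 4: 3 − 2 = 1
  item 5: 3 − 1 = 2
  item 8: 3 − 1 = 2
  item 9: 3 − 1 = 2
  item 12: 3 − 2 = 1
  item 13: 3 − 0 = 3
Completed scored items (12 of 13): 0, 1, 2, 1, 2, 1, 2, 2, 2, 2, 1, 3; sum = 19.
Person mean = 19 / 12 ≈ 1.5833
Prorated total = (19 / 12) × 13 = 20.58 (to 2 dp)

20.58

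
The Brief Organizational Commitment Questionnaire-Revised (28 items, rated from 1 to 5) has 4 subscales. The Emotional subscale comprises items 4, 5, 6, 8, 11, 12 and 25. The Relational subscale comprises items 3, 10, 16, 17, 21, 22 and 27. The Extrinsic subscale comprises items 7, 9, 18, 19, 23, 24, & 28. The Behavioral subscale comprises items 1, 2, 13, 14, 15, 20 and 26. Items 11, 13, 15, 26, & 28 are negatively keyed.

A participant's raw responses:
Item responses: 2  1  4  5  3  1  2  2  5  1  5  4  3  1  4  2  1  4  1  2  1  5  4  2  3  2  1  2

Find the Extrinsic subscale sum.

Extrinsic items: 7, 9, 18, 19, 23, 24, 28.
Of these, item 28 is negatively keyed; reverse-coded value = 6 − response.
  item 7: 2
  item 9: 5
  item 18: 4
  item 19: 1
  item 23: 4
  item 24: 2
  item 28: 6 − 2 = 4
Sum = 2 + 5 + 4 + 1 + 4 + 2 + 4 = 22

22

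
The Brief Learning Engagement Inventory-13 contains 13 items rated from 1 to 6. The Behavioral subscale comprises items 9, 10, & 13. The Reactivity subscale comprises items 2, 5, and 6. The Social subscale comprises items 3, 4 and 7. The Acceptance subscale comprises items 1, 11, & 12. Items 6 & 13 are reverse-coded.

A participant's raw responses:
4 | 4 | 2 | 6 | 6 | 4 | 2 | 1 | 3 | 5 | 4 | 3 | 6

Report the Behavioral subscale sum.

Behavioral items: 9, 10, 13.
Of these, item 13 is reverse-coded; reversed = (1+6) − raw = 7 − raw.
  item 9: 3
  item 10: 5
  item 13: 7 − 6 = 1
Sum = 3 + 5 + 1 = 9

9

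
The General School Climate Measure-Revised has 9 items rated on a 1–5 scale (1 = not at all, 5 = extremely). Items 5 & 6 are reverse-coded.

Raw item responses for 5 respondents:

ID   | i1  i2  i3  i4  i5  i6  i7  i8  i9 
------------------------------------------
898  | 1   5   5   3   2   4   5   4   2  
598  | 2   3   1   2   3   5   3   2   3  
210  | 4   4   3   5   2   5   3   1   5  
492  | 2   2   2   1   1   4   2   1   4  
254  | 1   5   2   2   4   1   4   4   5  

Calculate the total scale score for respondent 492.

21

Respondent 492 raw: 2, 2, 2, 1, 1, 4, 2, 1, 4.
Reverse-coded (reversed = (1+5) − raw = 6 − raw):
  item 1: 2
  item 2: 2
  item 3: 2
  item 4: 1
  item 5: 6 − 1 = 5
  item 6: 6 − 4 = 2
  item 7: 2
  item 8: 1
  item 9: 4
Sum = 2 + 2 + 2 + 1 + 5 + 2 + 2 + 1 + 4 = 21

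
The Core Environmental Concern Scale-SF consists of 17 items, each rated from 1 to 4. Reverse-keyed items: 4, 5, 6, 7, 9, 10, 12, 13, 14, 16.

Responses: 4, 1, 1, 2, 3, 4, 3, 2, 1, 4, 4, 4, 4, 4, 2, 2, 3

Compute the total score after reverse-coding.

36

Raw sum = 48. Reverse-keyed items: 4, 5, 6, 7, 9, 10, 12, 13, 14, 16; their raw sum = 31.
Each reversal replaces raw with 5 − raw, changing the total by 5 − 2·raw per item.
Total = 48 + 10·5 − 2·31 = 48 + 50 − 62 = 36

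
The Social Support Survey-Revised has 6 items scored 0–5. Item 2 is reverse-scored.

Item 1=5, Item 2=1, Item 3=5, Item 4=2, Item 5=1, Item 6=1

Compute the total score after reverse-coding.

Reverse-coded items (on a 0–5 scale, reversed = 5 − raw):
  item 2: 5 − 1 = 4
Scored responses: 5, 4, 5, 2, 1, 1
Total = 5 + 4 + 5 + 2 + 1 + 1 = 18

18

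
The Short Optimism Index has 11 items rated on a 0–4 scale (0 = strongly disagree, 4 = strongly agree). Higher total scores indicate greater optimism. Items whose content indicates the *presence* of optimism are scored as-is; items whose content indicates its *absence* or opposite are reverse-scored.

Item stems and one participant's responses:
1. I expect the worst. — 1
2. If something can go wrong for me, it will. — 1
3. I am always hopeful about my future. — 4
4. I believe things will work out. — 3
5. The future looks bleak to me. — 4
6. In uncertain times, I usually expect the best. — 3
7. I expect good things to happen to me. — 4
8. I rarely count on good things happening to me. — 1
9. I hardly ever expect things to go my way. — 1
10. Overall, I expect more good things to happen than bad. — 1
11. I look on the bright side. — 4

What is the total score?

31

Items 1, 2, 5, 8, 9 describe the absence/opposite of optimism → reverse-score.
on a 0–4 scale, reversed = 4 − raw.
  item 1: 4 − 1 = 3
  item 2: 4 − 1 = 3
  item 3: 4
  item 4: 3
  item 5: 4 − 4 = 0
  item 6: 3
  item 7: 4
  item 8: 4 − 1 = 3
  item 9: 4 − 1 = 3
  item 10: 1
  item 11: 4
Total = 3 + 3 + 4 + 3 + 0 + 3 + 4 + 3 + 3 + 1 + 4 = 31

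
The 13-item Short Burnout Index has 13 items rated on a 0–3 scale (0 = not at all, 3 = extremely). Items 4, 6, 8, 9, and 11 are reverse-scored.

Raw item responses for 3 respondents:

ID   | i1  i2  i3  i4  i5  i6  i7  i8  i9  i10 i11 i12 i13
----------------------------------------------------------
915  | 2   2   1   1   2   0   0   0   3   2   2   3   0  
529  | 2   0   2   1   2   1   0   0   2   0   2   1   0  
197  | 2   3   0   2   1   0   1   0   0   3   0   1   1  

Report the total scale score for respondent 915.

Respondent 915 raw: 2, 2, 1, 1, 2, 0, 0, 0, 3, 2, 2, 3, 0.
Reverse-coded (reverse-coded value = 3 − response):
  item 1: 2
  item 2: 2
  item 3: 1
  item 4: 3 − 1 = 2
  item 5: 2
  item 6: 3 − 0 = 3
  item 7: 0
  item 8: 3 − 0 = 3
  item 9: 3 − 3 = 0
  item 10: 2
  item 11: 3 − 2 = 1
  item 12: 3
  item 13: 0
Sum = 2 + 2 + 1 + 2 + 2 + 3 + 0 + 3 + 0 + 2 + 1 + 3 + 0 = 21

21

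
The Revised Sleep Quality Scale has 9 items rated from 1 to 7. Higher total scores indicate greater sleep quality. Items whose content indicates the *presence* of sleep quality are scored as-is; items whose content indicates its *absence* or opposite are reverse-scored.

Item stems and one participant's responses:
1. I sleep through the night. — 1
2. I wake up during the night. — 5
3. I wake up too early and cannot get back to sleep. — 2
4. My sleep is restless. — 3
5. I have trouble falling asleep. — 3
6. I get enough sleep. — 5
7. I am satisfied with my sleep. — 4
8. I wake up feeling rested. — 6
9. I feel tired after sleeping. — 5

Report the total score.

38

Items 2, 3, 4, 5, 9 describe the absence/opposite of sleep quality → reverse-score.
reversed = (1+7) − raw = 8 − raw.
  item 1: 1
  item 2: 8 − 5 = 3
  item 3: 8 − 2 = 6
  item 4: 8 − 3 = 5
  item 5: 8 − 3 = 5
  item 6: 5
  item 7: 4
  item 8: 6
  item 9: 8 − 5 = 3
Total = 1 + 3 + 6 + 5 + 5 + 5 + 4 + 6 + 3 = 38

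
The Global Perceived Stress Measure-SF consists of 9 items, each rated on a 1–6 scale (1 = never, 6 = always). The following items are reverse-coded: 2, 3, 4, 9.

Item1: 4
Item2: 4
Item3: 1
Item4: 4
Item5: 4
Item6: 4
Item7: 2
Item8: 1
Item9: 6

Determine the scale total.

Apply reverse scoring (on a 1–6 scale, reversed = 7 − raw):
  item 2: 7 − 4 = 3
  item 3: 7 − 1 = 6
  item 4: 7 − 4 = 3
  item 9: 7 − 6 = 1
Scored responses: 4, 3, 6, 3, 4, 4, 2, 1, 1
Total = 4 + 3 + 6 + 3 + 4 + 4 + 2 + 1 + 1 = 28

28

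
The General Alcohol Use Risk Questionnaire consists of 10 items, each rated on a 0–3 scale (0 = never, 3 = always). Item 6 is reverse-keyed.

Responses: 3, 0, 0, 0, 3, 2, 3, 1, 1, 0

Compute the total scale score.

Apply reverse scoring (reverse-coded value = 3 − response):
  item 6: 3 − 2 = 1
After reverse-coding: 3, 0, 0, 0, 3, 1, 3, 1, 1, 0
Total = 3 + 0 + 0 + 0 + 3 + 1 + 3 + 1 + 1 + 0 = 12

12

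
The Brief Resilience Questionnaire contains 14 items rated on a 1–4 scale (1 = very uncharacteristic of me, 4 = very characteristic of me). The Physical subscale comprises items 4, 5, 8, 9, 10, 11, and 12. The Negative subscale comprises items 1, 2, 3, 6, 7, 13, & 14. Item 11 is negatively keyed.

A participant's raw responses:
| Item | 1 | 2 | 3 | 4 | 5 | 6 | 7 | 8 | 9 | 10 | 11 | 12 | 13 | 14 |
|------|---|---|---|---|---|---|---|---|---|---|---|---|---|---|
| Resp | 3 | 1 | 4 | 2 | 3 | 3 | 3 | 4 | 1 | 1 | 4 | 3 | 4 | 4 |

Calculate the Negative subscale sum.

22

Negative items: 1, 2, 3, 6, 7, 13, 14.
  item 1: 3
  item 2: 1
  item 3: 4
  item 6: 3
  item 7: 3
  item 13: 4
  item 14: 4
Sum = 3 + 1 + 4 + 3 + 3 + 4 + 4 = 22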